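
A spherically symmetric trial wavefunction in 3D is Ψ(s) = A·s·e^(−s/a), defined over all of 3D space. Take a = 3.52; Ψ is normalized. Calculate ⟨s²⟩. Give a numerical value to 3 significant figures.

By definition ⟨s²⟩ = ∫ s^2 |Ψ(s)|² 4πs² ds.
With ∫₀^∞ s^6 e^(−αs) ds = 6!/α^7, evaluating both integrals, ⟨s²⟩ = 15·a^2/2.
Putting a = 3.52 gives 92.93.

⟨s^2⟩ ≈ 92.9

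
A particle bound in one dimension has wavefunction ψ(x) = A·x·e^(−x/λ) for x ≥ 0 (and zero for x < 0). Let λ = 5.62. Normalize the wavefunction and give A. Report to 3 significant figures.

A ≈ 0.150

Require ∫ |ψ|² dx = 1 over the whole domain.
The integral (without the A² prefactor) comes out to λ^3/4.
Setting this equal to 1 gives A² = 1/(λ^3/4).
With λ = 5.62: A² = 0.02253 and A = 0.1501.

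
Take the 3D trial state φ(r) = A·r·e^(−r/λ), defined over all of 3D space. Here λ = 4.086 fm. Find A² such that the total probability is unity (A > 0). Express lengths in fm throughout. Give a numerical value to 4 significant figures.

Normalization requires ∫|φ|² 4πr² dr = 1, integrated from 0 to ∞.
In 3D with spherical symmetry the volume element is 4πr² dr.
Using ∫₀^∞ rⁿ e^(−αr) dr = n!/αⁿ⁺¹, the integral (without the A² prefactor) comes out to 3·π·λ^5.
Hence A² = 1/[3·π·λ^5].
Plugging in λ = 4.086 yields A = 0.0096520.

A^2 ≈ 0.00009316 fm^(-5)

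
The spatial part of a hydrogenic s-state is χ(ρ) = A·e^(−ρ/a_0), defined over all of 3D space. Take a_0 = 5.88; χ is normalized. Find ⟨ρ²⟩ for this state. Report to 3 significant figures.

⟨ρ^2⟩ ≈ 104

The expectation value is the |χ|²-weighted average of ρ^2: ∫ ρ^2|χ|² 4πρ² dρ.
The ratio of the moment integral to the normalization integral gives ⟨ρ²⟩ = 3·a_0^2.
Putting a_0 = 5.88 gives 103.7.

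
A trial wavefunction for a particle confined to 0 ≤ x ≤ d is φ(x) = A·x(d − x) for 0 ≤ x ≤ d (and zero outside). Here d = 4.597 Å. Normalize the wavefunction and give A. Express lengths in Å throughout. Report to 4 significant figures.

Normalization requires ∫|φ|² dx = 1, integrated from 0 to d.
The integral (without the A² prefactor) comes out to d^5/30.
Setting this equal to 1 gives A² = 1/(d^5/30).
With d = 4.597: A² = 0.014613 and A = 0.12089.

A ≈ 0.1209 Å^(-5/2)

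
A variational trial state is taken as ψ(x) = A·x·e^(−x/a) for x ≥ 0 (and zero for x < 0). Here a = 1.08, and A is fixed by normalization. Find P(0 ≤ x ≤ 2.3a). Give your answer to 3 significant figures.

P = ∫_{0}^{2.3a} |ψ(x)|² dx.
With A² fixed by ∫|ψ|² = 1, i.e. A² = (a^3/4)^(−1), substitute and integrate.
In terms of u = x/a (A² and the length scale cancel between numerator and denominator), P = [∫_{0}^{2.3} u^2·e^(-2·u) du] / [∫_{0}^{∞} u^2·e^(-2·u) du].
Using ∫ u^2·e^(-2·u) du = -(2·u^2 + 2·u + 1)·e^(-2·u)/4, the numerator is 1/4 - 809·e^(-23/5)/200 and the denominator is 1/4.
Evaluating gives P = 0.8374.

P ≈ 0.837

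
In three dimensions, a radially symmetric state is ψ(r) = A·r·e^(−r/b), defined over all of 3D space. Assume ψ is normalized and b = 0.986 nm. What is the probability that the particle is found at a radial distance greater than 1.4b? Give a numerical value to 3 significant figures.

P ≈ 0.848

Integrate the radial probability density 4πr²|ψ|² over r > 1.4b.
Normalization gives A² = 1/(3·π·b^5).
Let u = r/b; then A², 4π and the length scale all cancel, so P = ∫_{1.4}^{∞} u^4·e^(-2·u) du ÷ ∫_{0}^{∞} u^4·e^(-2·u) du.
An antiderivative of u^4·e^(-2·u) is -(u^4/2 + u^3 + 3·u^2/2 + 3·u/2 + 3/4)·e^(-2·u); evaluating from 1.4 to ∞ gives ≈ 0.63576, while the full integral is 3/4.
The region integral divided by the full integral gives P = 0.8477.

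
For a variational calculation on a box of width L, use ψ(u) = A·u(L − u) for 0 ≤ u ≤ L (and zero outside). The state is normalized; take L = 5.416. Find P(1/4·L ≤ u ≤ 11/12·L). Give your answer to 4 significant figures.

P = ∫_{1/4·L}^{11/12·L} |ψ(u)|² du.
The normalization integral ∫|ψ|²du over the whole domain equals L^5/30·A², and A² cancels in the ratio.
Let t = u/L; then A² and the length scale cancel, so P = ∫_{1/4}^{11/12} t^2·(1 - t)^2 dt ÷ ∫_{0}^{1} t^2·(1 - t)^2 dt.
With ∫ t^2·(1 - t)^2 dt = t^3·(6·t^2 - 15·t + 10)/30 + C, the region integral is ≈ 0.0297132 and the full one is 1/30.
Evaluating gives P = 4621/5184.

P ≈ 0.8914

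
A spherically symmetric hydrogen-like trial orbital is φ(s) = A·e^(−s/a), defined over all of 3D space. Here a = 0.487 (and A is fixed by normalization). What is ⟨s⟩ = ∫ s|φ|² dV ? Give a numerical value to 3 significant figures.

⟨s⟩ ≈ 0.731

The expectation value is the |φ|²-weighted average of s: ∫ s|φ|² 4πs² ds.
Using ∫₀^∞ sⁿ e^(−αs) ds = n!/αⁿ⁺¹, since the A² factors cancel between numerator and denominator, ⟨s⟩ = 3·a/2.
Putting a = 0.487 gives 0.7305.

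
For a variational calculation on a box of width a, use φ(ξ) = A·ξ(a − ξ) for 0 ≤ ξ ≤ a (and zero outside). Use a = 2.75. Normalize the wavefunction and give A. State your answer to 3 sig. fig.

A ≈ 0.437

The normalization condition is ∫|φ|² dξ = 1 from 0 to a.
∫|φ|² dξ = A²·(a^5/30).
Hence A² = 1/[a^5/30].
Plugging in a = 2.75 yields A = 0.4367.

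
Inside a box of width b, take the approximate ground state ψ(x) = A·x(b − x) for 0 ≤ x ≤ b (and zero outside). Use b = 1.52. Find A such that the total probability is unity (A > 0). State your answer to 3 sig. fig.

The normalization condition is ∫|ψ|² dx = 1 from 0 to b.
Expanding the polynomial and integrating term by term, carrying out the integral gives A² · b^5/30.
Setting this equal to 1 gives A² = 1/(b^5/30).
With b = 1.52: A² = 3.697 and A = 1.923.

A ≈ 1.92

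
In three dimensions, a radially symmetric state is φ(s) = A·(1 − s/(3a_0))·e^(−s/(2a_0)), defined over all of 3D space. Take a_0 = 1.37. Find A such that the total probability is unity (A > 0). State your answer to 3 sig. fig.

A ≈ 0.215

Normalization requires ∫|φ|² 4πs² ds = 1, integrated from 0 to ∞.
With ∫₀^∞ s^4 e^(−αs) ds = 4!/α^5, ∫|φ|² 4πs² ds = A²·(8·π·a_0^3/3).
Setting this equal to 1 gives A² = 1/(8·π·a_0^3/3).
Plugging in a_0 = 1.37 yields A = 0.2155.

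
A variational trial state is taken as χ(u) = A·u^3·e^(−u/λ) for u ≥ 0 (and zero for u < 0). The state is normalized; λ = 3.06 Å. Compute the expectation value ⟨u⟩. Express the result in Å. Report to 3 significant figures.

⟨u⟩ ≈ 10.7 Å

By definition ⟨u⟩ = ∫ u |χ(u)|² du.
With ∫₀^∞ u^7 e^(−αu) du = 7!/α^8, the ratio of the moment integral to the normalization integral gives ⟨u⟩ = 7·λ/2.
With λ = 3.06, ⟨u⟩ = 10.71.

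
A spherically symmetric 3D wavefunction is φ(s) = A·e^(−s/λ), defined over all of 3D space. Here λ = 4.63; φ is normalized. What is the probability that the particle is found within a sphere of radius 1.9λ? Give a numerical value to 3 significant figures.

P ≈ 0.731

P = ∫ |φ|² 4πs² ds over s ≤ 1.9λ.
The full normalization integral is A²·[π·λ^3] = 1, fixing A².
Substituting u = s/λ, A², 4π and the length scale all cancel in the ratio: P = ∫_{0}^{1.9} u^2·e^(-2·u) du / ∫_{0}^{∞} u^2·e^(-2·u) du.
An antiderivative of u^2·e^(-2·u) is -(2·u^2 + 2·u + 1)·e^(-2·u)/4; evaluating from 0 to 1.9 gives 1/4 - 601·e^(-19/5)/200, while the full integral is 1/4.
This evaluates to P = 0.7311.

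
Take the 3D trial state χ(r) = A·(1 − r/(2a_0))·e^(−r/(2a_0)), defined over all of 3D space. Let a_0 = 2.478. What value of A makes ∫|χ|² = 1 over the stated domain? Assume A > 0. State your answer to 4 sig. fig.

The normalization condition is ∫|χ|² 4πr² dr = 1 from 0 to ∞.
The angular integral contributes 4π, leaving ∫₀^∞ r²|χ|² dr.
Using ∫₀^∞ rⁿ e^(−αr) dr = n!/αⁿ⁺¹, with χ = A·(1 − r/(2a_0))·e^(−r/(2a_0)), the integral evaluates to A²·[8·π·a_0^3].
Setting this equal to 1 gives A² = 1/(8·π·a_0^3).
Plugging in a_0 = 2.478 yields A = 0.051136.

A ≈ 0.05114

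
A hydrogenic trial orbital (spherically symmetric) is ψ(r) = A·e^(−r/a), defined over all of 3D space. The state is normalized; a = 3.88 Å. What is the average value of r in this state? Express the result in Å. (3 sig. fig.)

⟨r⟩ ≈ 5.82 Å

The expectation value is the |ψ|²-weighted average of r: ∫ r|ψ|² 4πr² dr.
Since the A² factors cancel between numerator and denominator, ⟨r⟩ = 3·a/2.
Putting a = 3.88 gives 5.820.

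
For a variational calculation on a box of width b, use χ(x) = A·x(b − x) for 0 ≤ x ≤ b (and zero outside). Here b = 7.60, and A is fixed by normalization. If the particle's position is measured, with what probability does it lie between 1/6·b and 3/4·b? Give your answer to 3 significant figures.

P ≈ 0.861

The probability is P = ∫ |χ|² dx over [1/6·b, 3/4·b].
The normalization integral ∫|χ|²dx over the whole domain equals b^5/30·A², and A² cancels in the ratio.
Let u = x/b; then A² and the length scale cancel, so P = ∫_{1/6}^{3/4} u^2·(1 - u)^2 du ÷ ∫_{0}^{1} u^2·(1 - u)^2 du.
With ∫ u^2·(1 - u)^2 du = u^3·(6·u^2 - 15·u + 10)/30 + C, the region integral is ≈ 0.028700 and the full one is 1/30.
Evaluating gives P = 0.8610.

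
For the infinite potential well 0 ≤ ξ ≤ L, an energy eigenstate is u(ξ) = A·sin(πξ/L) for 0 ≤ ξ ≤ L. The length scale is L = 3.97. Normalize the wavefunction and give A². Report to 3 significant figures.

We need A² ∫|f|² dξ = 1, taking the integral from 0 to L.
Using sin²θ = (1 − cos 2θ)/2, the integral (without the A² prefactor) comes out to L/2.
Hence A² = 1/[L/2].
Plugging in L = 3.97 yields A = 0.7098.

A^2 ≈ 0.504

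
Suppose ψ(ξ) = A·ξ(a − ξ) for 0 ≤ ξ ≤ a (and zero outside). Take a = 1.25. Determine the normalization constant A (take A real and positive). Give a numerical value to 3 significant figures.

A ≈ 3.14

The normalization condition is ∫|ψ|² dξ = 1 from 0 to a.
Expanding the polynomial and integrating term by term, the integral (without the A² prefactor) comes out to a^5/30.
Hence A² = 1/[a^5/30].
Plugging in a = 1.25 yields A = 3.135.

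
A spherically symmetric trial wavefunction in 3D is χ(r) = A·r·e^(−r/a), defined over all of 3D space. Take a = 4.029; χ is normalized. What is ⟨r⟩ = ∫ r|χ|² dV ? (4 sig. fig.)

The expectation value is the |χ|²-weighted average of r: ∫ r|χ|² 4πr² dr.
With ∫₀^∞ r^5 e^(−αr) dr = 5!/α^6, evaluating both integrals, ⟨r⟩ = 5·a/2.
With a = 4.029, ⟨r⟩ = 10.073.

⟨r⟩ ≈ 10.07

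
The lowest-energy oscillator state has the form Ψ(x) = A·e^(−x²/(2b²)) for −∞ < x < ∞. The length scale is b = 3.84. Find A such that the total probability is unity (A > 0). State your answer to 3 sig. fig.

A ≈ 0.383

We need A² ∫|f|² dx = 1, taking the integral from −∞ to ∞.
With ∫_{−∞}^{∞} x^(2m) e^(−αx²) dx = (2m−1)!!·√π / (2^m α^(m+1/2)), carrying out the integral gives A² · √(π)·b.
Hence A² = 1/[√(π)·b].
With b = 3.84: A² = 0.1469 and A = 0.3833.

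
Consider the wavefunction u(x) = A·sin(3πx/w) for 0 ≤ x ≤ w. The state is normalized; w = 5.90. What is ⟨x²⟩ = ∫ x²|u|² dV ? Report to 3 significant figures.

The expectation value is the |u|²-weighted average of x^2: ∫ x^2|u|² dx.
Using sin²θ = (1 − cos 2θ)/2, evaluating both integrals, ⟨x²⟩ = -w^2/(18·π^2) + w^2/3.
With w = 5.90, ⟨x^2⟩ = 11.41.

⟨x^2⟩ ≈ 11.4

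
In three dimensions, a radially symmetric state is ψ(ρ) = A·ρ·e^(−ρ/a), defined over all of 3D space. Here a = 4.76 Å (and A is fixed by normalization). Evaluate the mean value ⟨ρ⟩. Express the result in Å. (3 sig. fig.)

⟨ρ⟩ ≈ 11.9 Å

By definition ⟨ρ⟩ = ∫ ρ |ψ(ρ)|² 4πρ² dρ.
Using ∫₀^∞ ρⁿ e^(−αρ) dρ = n!/αⁿ⁺¹, since the A² factors cancel between numerator and denominator, ⟨ρ⟩ = 5·a/2.
Putting a = 4.76 gives 11.90.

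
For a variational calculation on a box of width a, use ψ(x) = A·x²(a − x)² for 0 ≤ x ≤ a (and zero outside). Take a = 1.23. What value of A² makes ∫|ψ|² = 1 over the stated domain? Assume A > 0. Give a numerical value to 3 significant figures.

A^2 ≈ 97.8

We need A² ∫|f|² dx = 1, taking the integral from 0 to a.
Expanding the polynomial and integrating term by term, the integral (without the A² prefactor) comes out to a^9/630.
Setting this equal to 1 gives A² = 1/(a^9/630).
Plugging in a = 1.23 yields A = 9.888.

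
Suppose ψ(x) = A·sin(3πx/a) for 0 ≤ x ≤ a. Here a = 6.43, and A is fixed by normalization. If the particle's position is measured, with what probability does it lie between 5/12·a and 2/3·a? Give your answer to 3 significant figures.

P ≈ 0.303

P = ∫_{5/12·a}^{2/3·a} |ψ(x)|² dx.
The normalization integral ∫|ψ|²dx over the whole domain equals a/2·A², and A² cancels in the ratio.
In terms of u = x/a (A² and the length scale cancel between numerator and denominator), P = [∫_{5/12}^{2/3} sin(3·π·u)^2 du] / [∫_{0}^{1} sin(3·π·u)^2 du].
An antiderivative of sin(3·π·u)^2 is u/2 - sin(6·π·u)/(12·π); evaluating from 5/12 to 2/3 gives 1/(12·π) + 1/8, while the full integral is 1/2.
This works out to P = (2 + 3·π)/(12·π).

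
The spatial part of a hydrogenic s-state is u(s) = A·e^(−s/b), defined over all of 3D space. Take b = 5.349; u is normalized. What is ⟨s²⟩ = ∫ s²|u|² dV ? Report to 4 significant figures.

The expectation value is the |u|²-weighted average of s^2: ∫ s^2|u|² 4πs² ds.
Recall ∫₀^∞ s^m e^(−s/β) ds = m!·β^(m+1), evaluating both integrals, ⟨s²⟩ = 3·b^2.
With b = 5.349, ⟨s^2⟩ = 85.835.

⟨s^2⟩ ≈ 85.84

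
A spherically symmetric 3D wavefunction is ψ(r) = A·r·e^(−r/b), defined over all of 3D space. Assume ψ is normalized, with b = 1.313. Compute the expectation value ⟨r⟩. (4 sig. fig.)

The expectation value is the |ψ|²-weighted average of r: ∫ r|ψ|² 4πr² dr.
The ratio of the moment integral to the normalization integral gives ⟨r⟩ = 5·b/2.
Putting b = 1.313 gives 3.2825.

⟨r⟩ ≈ 3.283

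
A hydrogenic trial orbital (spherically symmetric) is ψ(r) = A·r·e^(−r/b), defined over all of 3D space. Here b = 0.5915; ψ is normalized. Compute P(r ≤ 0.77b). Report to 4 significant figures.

P ≈ 0.02052

Integrate the radial probability density 4πr²|ψ|² over r ≤ 0.77b.
A² is fixed by ∫₀^∞ 4πr²|ψ|² dr = 1, i.e. A² = (3·π·b^5)^(−1).
In terms of u = r/b (A², 4π and the length scale all cancel between numerator and denominator), P = [∫_{0}^{0.77} u^4·e^(-2·u) du] / [∫_{0}^{∞} u^4·e^(-2·u) du].
Using ∫ u^4·e^(-2·u) du = -(u^4/2 + u^3 + 3·u^2/2 + 3·u/2 + 3/4)·e^(-2·u), the numerator is ≈ 0.0153914 and the denominator is 3/4.
The region integral divided by the full integral gives P = 0.020522.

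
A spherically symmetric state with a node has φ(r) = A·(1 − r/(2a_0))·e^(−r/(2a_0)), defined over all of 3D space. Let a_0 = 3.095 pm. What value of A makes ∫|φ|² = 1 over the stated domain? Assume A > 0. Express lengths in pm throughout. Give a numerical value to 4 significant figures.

A ≈ 0.03663 pm^(-3/2)

Require ∫ |φ|² 4πr² dr = 1 over the whole domain.
In 3D with spherical symmetry the volume element is 4πr² dr.
Recall ∫₀^∞ r^m e^(−r/β) dr = m!·β^(m+1), ∫|φ|² 4πr² dr = A²·(8·π·a_0^3).
Setting this equal to 1 gives A² = 1/(8·π·a_0^3).
With a_0 = 3.095: A² = 0.0013421 and A = 0.036634.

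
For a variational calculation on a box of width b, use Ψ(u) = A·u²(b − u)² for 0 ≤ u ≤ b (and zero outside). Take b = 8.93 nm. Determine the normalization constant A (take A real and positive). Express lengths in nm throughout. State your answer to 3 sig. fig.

We need A² ∫|f|² du = 1, taking the integral from 0 to b.
Expanding the polynomial and integrating term by term, ∫|Ψ|² du = A²·(b^9/630).
So A² = (b^9/630)^(−1).
Plugging in b = 8.93 yields A = 0.001321.

A ≈ 0.00132 nm^(-9/2)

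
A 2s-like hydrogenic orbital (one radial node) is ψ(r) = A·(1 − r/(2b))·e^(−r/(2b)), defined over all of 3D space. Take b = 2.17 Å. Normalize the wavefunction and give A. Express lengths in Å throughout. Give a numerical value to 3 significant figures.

A ≈ 0.0624 Å^(-3/2)

Require ∫ |ψ|² 4πr² dr = 1 over the whole domain.
(Spherical symmetry: dV = 4πr² dr.)
With ∫₀^∞ r^4 e^(−αr) dr = 4!/α^5, the integral (without the A² prefactor) comes out to 8·π·b^3.
Substituting b = 2.17 gives A² = 0.003894, so A = 0.06240.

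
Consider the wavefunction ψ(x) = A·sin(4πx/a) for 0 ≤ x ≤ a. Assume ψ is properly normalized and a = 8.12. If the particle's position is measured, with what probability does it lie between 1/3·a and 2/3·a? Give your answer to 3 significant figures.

The probability is P = ∫ |ψ|² dx over [1/3·a, 2/3·a].
Since A² = 1/(a/2), this is the region integral divided by the full normalization integral.
Let u = x/a; then A² and the length scale cancel, so P = ∫_{1/3}^{2/3} sin(4·π·u)^2 du ÷ ∫_{0}^{1} sin(4·π·u)^2 du.
With ∫ sin(4·π·u)^2 du = u/2 - sin(4·π·u)·cos(4·π·u)/(8·π) + C, the region integral is √(3)/(16·π) + 1/6 and the full one is 1/2.
The result is P = (√(3)/8 + π/3)/π.

P ≈ 0.402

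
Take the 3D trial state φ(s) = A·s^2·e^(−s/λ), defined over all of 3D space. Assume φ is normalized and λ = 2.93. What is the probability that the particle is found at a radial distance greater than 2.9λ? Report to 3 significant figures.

P ≈ 0.638

P = ∫ |φ|² 4πs² ds over s > 2.9λ.
A² is fixed by ∫₀^∞ 4πs²|φ|² ds = 1, i.e. A² = (45·π·λ^7/2)^(−1).
Substituting u = s/λ, A², 4π and the length scale all cancel in the ratio: P = ∫_{2.9}^{∞} u^6·e^(-2·u) du / ∫_{0}^{∞} u^6·e^(-2·u) du.
With ∫ u^6·e^(-2·u) du = -(4·u^6 + 12·u^5 + 30·u^4 + 60·u^3 + 90·u^2 + 90·u + 45)·e^(-2·u)/8 + C, the region integral is ≈ 3.5910 and the full one is 45/8.
The region integral divided by the full integral gives P = 0.6384.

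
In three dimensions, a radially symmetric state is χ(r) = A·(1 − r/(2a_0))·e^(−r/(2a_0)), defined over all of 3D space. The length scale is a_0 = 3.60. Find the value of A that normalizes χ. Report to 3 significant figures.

The normalization condition is ∫|χ|² 4πr² dr = 1 from 0 to ∞.
(Spherical symmetry: dV = 4πr² dr.)
Recall ∫₀^∞ r^m e^(−r/β) dr = m!·β^(m+1), with χ = A·(1 − r/(2a_0))·e^(−r/(2a_0)), the integral evaluates to A²·[8·π·a_0^3].
Setting this equal to 1 gives A² = 1/(8·π·a_0^3).
Plugging in a_0 = 3.60 yields A = 0.02920.

A ≈ 0.0292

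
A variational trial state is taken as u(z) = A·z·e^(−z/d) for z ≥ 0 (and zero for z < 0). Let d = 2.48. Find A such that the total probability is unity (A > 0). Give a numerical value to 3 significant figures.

A ≈ 0.512

Require ∫ |u|² dz = 1 over the whole domain.
Using ∫₀^∞ zⁿ e^(−αz) dz = n!/αⁿ⁺¹, with u = A·z·e^(−z/d), the integral evaluates to A²·[d^3/4].
Plugging in d = 2.48 yields A = 0.5121.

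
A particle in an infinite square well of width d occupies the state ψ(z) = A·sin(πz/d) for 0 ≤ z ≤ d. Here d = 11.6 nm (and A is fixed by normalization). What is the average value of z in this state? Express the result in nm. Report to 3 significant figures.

⟨z⟩ ≈ 5.80 nm

⟨z⟩ = ∫ z |ψ|² dz over the full domain.
Using sin²θ = (1 − cos 2θ)/2, the ratio of the moment integral to the normalization integral gives ⟨z⟩ = d/2.
Putting d = 11.6 gives 5.800.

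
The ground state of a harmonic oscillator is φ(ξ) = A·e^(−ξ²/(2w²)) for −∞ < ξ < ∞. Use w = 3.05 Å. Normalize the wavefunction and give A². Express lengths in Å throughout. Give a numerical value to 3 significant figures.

A^2 ≈ 0.185 Å^(-1)

Require ∫ |φ|² dξ = 1 over the whole domain.
Differentiating ∫e^(−αξ²) dξ = √(π/α) under α to get the higher moments, with φ = A·e^(−ξ²/(2w²)), the integral evaluates to A²·[√(π)·w].
Setting this equal to 1 gives A² = 1/(√(π)·w).
Substituting w = 3.05 gives A² = 0.1850, so A = 0.4301.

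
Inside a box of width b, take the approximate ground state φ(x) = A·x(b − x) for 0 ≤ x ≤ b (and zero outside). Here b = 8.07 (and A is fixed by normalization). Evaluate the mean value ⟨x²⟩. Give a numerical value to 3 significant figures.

⟨x^2⟩ ≈ 18.6

⟨x²⟩ = ∫ x^2 |φ|² dx over the full domain.
Since the A² factors cancel between numerator and denominator, ⟨x²⟩ = 2·b^2/7.
With b = 8.07, ⟨x^2⟩ = 18.61.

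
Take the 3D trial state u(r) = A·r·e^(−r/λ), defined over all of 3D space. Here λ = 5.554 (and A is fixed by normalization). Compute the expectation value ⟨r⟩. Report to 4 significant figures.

The expectation value is the |u|²-weighted average of r: ∫ r|u|² 4πr² dr.
With ∫₀^∞ r^5 e^(−αr) dr = 5!/α^6, since the A² factors cancel between numerator and denominator, ⟨r⟩ = 5·λ/2.
With λ = 5.554, ⟨r⟩ = 13.885.

⟨r⟩ ≈ 13.89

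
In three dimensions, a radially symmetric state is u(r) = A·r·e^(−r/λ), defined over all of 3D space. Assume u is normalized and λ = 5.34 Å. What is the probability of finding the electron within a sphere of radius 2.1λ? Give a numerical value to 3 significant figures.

P ≈ 0.410

P = ∫ |u|² 4πr² dr over r ≤ 2.1λ.
The full normalization integral is A²·[3·π·λ^5] = 1, fixing A².
Substituting t = r/λ, A², 4π and the length scale all cancel in the ratio: P = ∫_{0}^{2.1} t^4·e^(-2·t) dt / ∫_{0}^{∞} t^4·e^(-2·t) dt.
An antiderivative of t^4·e^(-2·t) is -(t^4/2 + t^3 + 3·t^2/2 + 3·t/2 + 3/4)·e^(-2·t); evaluating from 0 to 2.1 gives ≈ 0.30763, while the full integral is 3/4.
The region integral divided by the full integral gives P = 0.4102.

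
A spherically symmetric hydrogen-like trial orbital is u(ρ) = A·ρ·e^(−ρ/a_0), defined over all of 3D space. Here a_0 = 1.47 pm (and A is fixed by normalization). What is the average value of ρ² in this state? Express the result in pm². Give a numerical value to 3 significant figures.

By definition ⟨ρ²⟩ = ∫ ρ^2 |u(ρ)|² 4πρ² dρ.
Since the A² factors cancel between numerator and denominator, ⟨ρ²⟩ = 15·a_0^2/2.
With a_0 = 1.47, ⟨ρ^2⟩ = 16.21.

⟨ρ^2⟩ ≈ 16.2 pm^2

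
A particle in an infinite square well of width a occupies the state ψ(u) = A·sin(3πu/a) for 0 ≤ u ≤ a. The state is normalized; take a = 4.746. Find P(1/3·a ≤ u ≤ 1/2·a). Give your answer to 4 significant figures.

The probability is P = ∫ |ψ|² du over [1/3·a, 1/2·a].
Since A² = 1/(a/2), this is the region integral divided by the full normalization integral.
Let t = u/a; then A² and the length scale cancel, so P = ∫_{1/3}^{1/2} sin(3·π·t)^2 dt ÷ ∫_{0}^{1} sin(3·π·t)^2 dt.
With ∫ sin(3·π·t)^2 dt = t/2 - sin(6·π·t)/(12·π) + C, the region integral is 1/12 and the full one is 1/2.
The result is P = 1/6.

P ≈ 0.1667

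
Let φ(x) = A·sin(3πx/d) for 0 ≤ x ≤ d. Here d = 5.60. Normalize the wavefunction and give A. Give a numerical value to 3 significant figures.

The normalization condition is ∫|φ|² dx = 1 from 0 to d.
Using sin²θ = (1 − cos 2θ)/2, with φ = A·sin(3πx/d), the integral evaluates to A²·[d/2].
So A² = (d/2)^(−1).
Plugging in d = 5.60 yields A = 0.5976.

A ≈ 0.598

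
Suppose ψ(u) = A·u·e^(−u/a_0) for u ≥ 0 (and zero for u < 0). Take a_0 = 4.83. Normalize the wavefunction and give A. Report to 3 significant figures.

A ≈ 0.188

Normalization requires ∫|ψ|² du = 1, integrated from 0 to ∞.
∫|ψ|² du = A²·(a_0^3/4).
Hence A² = 1/[a_0^3/4].
With a_0 = 4.83: A² = 0.03550 and A = 0.1884.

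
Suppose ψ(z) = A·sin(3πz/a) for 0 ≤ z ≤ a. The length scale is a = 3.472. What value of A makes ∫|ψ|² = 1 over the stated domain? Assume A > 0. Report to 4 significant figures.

Require ∫ |ψ|² dz = 1 over the whole domain.
Using sin²θ = (1 − cos 2θ)/2, the integral (without the A² prefactor) comes out to a/2.
Setting this equal to 1 gives A² = 1/(a/2).
Substituting a = 3.472 gives A² = 0.57604, so A = 0.75897.

A ≈ 0.7590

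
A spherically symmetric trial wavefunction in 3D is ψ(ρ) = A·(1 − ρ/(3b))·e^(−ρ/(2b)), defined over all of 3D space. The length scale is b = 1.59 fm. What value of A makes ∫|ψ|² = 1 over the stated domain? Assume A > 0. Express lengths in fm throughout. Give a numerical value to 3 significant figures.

Require ∫ |ψ|² 4πρ² dρ = 1 over the whole domain.
The angular integral contributes 4π, leaving ∫₀^∞ ρ²|ψ|² dρ.
Carrying out the integral gives A² · 8·π·b^3/3.
Setting this equal to 1 gives A² = 1/(8·π·b^3/3).
With b = 1.59: A² = 0.02970 and A = 0.1723.

A ≈ 0.172 fm^(-3/2)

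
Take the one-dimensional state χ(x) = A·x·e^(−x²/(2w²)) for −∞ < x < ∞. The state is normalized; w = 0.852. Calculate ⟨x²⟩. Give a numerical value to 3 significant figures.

⟨x^2⟩ ≈ 1.09

The expectation value is the |χ|²-weighted average of x^2: ∫ x^2|χ|² dx.
With ∫_{−∞}^{∞} x^(2m) e^(−αx²) dx = (2m−1)!!·√π / (2^m α^(m+1/2)), evaluating both integrals, ⟨x²⟩ = 3·w^2/2.
Putting w = 0.852 gives 1.089.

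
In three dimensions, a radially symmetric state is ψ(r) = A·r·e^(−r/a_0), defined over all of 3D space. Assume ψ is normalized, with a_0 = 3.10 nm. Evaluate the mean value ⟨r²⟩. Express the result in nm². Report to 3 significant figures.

⟨r^2⟩ ≈ 72.1 nm^2

The expectation value is the |ψ|²-weighted average of r^2: ∫ r^2|ψ|² 4πr² dr.
Evaluating both integrals, ⟨r²⟩ = 15·a_0^2/2.
With a_0 = 3.10, ⟨r^2⟩ = 72.08.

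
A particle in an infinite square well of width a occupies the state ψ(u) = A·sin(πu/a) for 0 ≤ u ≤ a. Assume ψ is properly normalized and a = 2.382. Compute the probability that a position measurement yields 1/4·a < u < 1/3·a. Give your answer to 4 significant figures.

P = ∫_{1/4·a}^{1/3·a} |ψ(u)|² du.
Since A² = 1/(a/2), this is the region integral divided by the full normalization integral.
Substituting t = u/a, A² and the length scale cancel in the ratio: P = ∫_{1/4}^{1/3} sin(π·t)^2 dt / ∫_{0}^{1} sin(π·t)^2 dt.
With ∫ sin(π·t)^2 dt = t/2 - sin(2·π·t)/(4·π) + C, the region integral is -√(3)/(8·π) + 1/24 + 1/(4·π) and the full one is 1/2.
Evaluating gives P = (-3·√(3) + π + 6)/(12·π).

P ≈ 0.1047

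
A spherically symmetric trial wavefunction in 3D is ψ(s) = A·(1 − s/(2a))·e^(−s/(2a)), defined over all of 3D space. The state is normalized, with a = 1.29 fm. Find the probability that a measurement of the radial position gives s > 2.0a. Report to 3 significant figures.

P ≈ 0.947

With dV = 4πs²ds, the probability is ∫|ψ|² dV over s > 2.0a.
The full normalization integral is A²·[8·π·a^3] = 1, fixing A².
Let u = s/a; then A², 4π and the length scale all cancel, so P = ∫_{2.0}^{∞} u^2·(1 - u/2)^2·e^(-u) du ÷ ∫_{0}^{∞} u^2·(1 - u/2)^2·e^(-u) du.
With ∫ u^2·(1 - u/2)^2·e^(-u) du = -(u^4/4 + u^2 + 2·u + 2)·e^(-u) + C, the region integral is 14·e^(-2) and the full one is 2.
Taking the ratio yields P = 0.9473.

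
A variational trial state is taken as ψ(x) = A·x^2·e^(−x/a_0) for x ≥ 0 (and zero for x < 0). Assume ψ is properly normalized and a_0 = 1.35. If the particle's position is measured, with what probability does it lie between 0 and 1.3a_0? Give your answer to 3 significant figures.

The probability is P = ∫ |ψ|² dx over [0, 1.3a_0].
The normalization integral ∫|ψ|²dx over the whole domain equals 3·a_0^5/4·A², and A² cancels in the ratio.
In terms of u = x/a_0 (A² and the length scale cancel between numerator and denominator), P = [∫_{0}^{1.3} u^4·e^(-2·u) du] / [∫_{0}^{∞} u^4·e^(-2·u) du].
Using ∫ u^4·e^(-2·u) du = -(u^4/2 + u^3 + 3·u^2/2 + 3·u/2 + 3/4)·e^(-2·u), the numerator is ≈ 0.091932 and the denominator is 3/4.
Taking the ratio, P = 0.1226.

P ≈ 0.123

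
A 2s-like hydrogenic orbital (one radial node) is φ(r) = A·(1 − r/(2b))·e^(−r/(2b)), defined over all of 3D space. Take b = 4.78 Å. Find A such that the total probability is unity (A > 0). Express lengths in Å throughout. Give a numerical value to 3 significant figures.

Normalization requires ∫|φ|² 4πr² dr = 1, integrated from 0 to ∞.
In 3D with spherical symmetry the volume element is 4πr² dr.
With φ = A·(1 − r/(2b))·e^(−r/(2b)), the integral evaluates to A²·[8·π·b^3].
Plugging in b = 4.78 yields A = 0.01909.

A ≈ 0.0191 Å^(-3/2)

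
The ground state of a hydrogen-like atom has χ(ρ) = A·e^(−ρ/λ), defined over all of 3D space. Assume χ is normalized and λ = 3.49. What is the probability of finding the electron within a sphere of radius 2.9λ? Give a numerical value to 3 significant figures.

P ≈ 0.928

P = ∫ |χ|² 4πρ² dρ over ρ ≤ 2.9λ.
The full normalization integral is A²·[π·λ^3] = 1, fixing A².
Substituting u = ρ/λ, A², 4π and the length scale all cancel in the ratio: P = ∫_{0}^{2.9} u^2·e^(-2·u) du / ∫_{0}^{∞} u^2·e^(-2·u) du.
Using ∫ u^2·e^(-2·u) du = -(2·u^2 + 2·u + 1)·e^(-2·u)/4, the numerator is 1/4 - 1181·e^(-29/5)/200 and the denominator is 1/4.
This evaluates to P = 0.9285.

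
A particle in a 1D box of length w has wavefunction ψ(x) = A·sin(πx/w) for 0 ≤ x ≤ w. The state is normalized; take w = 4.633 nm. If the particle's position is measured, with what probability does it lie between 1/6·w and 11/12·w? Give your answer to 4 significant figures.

P ≈ 0.9674

The probability is P = ∫ |ψ|² dx over [1/6·w, 11/12·w].
The normalization integral ∫|ψ|²dx over the whole domain equals w/2·A², and A² cancels in the ratio.
Substituting u = x/w, A² and the length scale cancel in the ratio: P = ∫_{1/6}^{11/12} sin(π·u)^2 du / ∫_{0}^{1} sin(π·u)^2 du.
Using ∫ sin(π·u)^2 du = u/2 - sin(2·π·u)/(4·π), the numerator is 1/(8·π) + √(3)/(8·π) + 3/8 and the denominator is 1/2.
Taking the ratio, P = (1 + √(3) + 3·π)/(4·π).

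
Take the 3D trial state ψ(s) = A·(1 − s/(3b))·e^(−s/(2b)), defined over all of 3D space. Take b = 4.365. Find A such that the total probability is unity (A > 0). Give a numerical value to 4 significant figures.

The normalization condition is ∫|ψ|² 4πs² ds = 1 from 0 to ∞.
Carrying out the integral gives A² · 8·π·b^3/3.
Setting this equal to 1 gives A² = 1/(8·π·b^3/3).
Substituting b = 4.365 gives A² = 0.0014353, so A = 0.037885.

A ≈ 0.03788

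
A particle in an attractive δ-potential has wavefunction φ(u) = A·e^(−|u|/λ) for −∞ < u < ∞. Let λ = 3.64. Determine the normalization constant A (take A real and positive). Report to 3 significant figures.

The normalization condition is ∫|φ|² du = 1 from −∞ to ∞.
With ∫₀^∞ u^0 e^(−αu) du = 0!/α^1, carrying out the integral gives A² · λ.
So A² = (λ)^(−1).
With λ = 3.64: A² = 0.2747 and A = 0.5241.

A ≈ 0.524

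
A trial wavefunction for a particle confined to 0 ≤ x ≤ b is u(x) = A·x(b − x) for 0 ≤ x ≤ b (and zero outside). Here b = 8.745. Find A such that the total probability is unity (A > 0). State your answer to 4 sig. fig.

We need A² ∫|f|² dx = 1, taking the integral from 0 to b.
∫|u|² dx = A²·(b^5/30).
So A² = (b^5/30)^(−1).
With b = 8.745: A² = 0.00058657 and A = 0.024219.

A ≈ 0.02422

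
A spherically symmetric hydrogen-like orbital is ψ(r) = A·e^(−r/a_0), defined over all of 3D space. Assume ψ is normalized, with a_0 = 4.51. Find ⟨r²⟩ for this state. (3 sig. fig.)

⟨r^2⟩ ≈ 61.0

The expectation value is the |ψ|²-weighted average of r^2: ∫ r^2|ψ|² 4πr² dr.
Evaluating both integrals, ⟨r²⟩ = 3·a_0^2.
Putting a_0 = 4.51 gives 61.02.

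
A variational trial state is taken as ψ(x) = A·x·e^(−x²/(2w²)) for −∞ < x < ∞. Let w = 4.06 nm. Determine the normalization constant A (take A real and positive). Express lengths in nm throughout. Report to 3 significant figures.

The normalization condition is ∫|ψ|² dx = 1 from −∞ to ∞.
With ∫_{−∞}^{∞} x^(2m) e^(−αx²) dx = (2m−1)!!·√π / (2^m α^(m+1/2)), ∫|ψ|² dx = A²·(√(π)·w^3/2).
So A² = (√(π)·w^3/2)^(−1).
With w = 4.06: A² = 0.01686 and A = 0.1298.

A ≈ 0.130 nm^(-3/2)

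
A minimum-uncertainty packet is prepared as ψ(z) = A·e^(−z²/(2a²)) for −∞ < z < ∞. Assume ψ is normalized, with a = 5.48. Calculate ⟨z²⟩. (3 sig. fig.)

⟨z²⟩ = ∫ z^2 |ψ|² dz over the full domain.
Since the A² factors cancel between numerator and denominator, ⟨z²⟩ = a^2/2.
Putting a = 5.48 gives 15.02.

⟨z^2⟩ ≈ 15.0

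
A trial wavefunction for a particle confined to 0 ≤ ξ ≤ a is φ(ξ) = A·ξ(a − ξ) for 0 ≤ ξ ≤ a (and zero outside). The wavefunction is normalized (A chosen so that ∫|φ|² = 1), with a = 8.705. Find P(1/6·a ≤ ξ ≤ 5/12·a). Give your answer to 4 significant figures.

P ≈ 0.3111

|φ|² is the probability density, so P = ∫_{1/6·a}^{5/12·a} |φ|² dξ.
Since A² = 1/(a^5/30), this is the region integral divided by the full normalization integral.
Substituting u = ξ/a, A² and the length scale cancel in the ratio: P = ∫_{1/6}^{5/12} u^2·(1 - u)^2 du / ∫_{0}^{1} u^2·(1 - u)^2 du.
With ∫ u^2·(1 - u)^2 du = u^3·(6·u^2 - 15·u + 10)/30 + C, the region integral is ≈ 0.0103709 and the full one is 1/30.
This works out to P = 0.31113.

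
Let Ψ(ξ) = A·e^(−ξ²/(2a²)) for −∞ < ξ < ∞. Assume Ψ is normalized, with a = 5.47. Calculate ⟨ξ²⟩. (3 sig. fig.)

The expectation value is the |Ψ|²-weighted average of ξ^2: ∫ ξ^2|Ψ|² dξ.
Using the Gaussian integral ∫_{−∞}^{∞} e^(−αξ²) dξ = √(π/α), evaluating both integrals, ⟨ξ²⟩ = a^2/2.
With a = 5.47, ⟨ξ^2⟩ = 14.96.

⟨ξ^2⟩ ≈ 15.0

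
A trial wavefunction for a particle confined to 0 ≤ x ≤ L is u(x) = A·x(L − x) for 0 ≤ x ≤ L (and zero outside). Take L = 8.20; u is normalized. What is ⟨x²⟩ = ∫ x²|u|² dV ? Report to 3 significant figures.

⟨x^2⟩ ≈ 19.2

The expectation value is the |u|²-weighted average of x^2: ∫ x^2|u|² dx.
Expanding the polynomial and integrating term by term, since the A² factors cancel between numerator and denominator, ⟨x²⟩ = 2·L^2/7.
Putting L = 8.20 gives 19.21.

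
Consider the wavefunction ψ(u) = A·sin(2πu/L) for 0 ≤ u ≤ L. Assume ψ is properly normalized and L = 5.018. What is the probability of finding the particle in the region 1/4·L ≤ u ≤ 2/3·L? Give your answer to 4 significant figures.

P = ∫_{1/4·L}^{2/3·L} |ψ(u)|² du.
Since A² = 1/(L/2), this is the region integral divided by the full normalization integral.
Substituting t = u/L, A² and the length scale cancel in the ratio: P = ∫_{1/4}^{2/3} sin(2·π·t)^2 dt / ∫_{0}^{1} sin(2·π·t)^2 dt.
With ∫ sin(2·π·t)^2 dt = t/2 - sin(4·π·t)/(8·π) + C, the region integral is -√(3)/(16·π) + 5/24 and the full one is 1/2.
Taking the ratio, P = -√(3)/(8·π) + 5/12.

P ≈ 0.3478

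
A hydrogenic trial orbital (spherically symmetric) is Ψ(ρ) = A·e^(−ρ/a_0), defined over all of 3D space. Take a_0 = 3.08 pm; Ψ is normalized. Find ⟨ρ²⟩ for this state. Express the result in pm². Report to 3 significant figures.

⟨ρ^2⟩ ≈ 28.5 pm^2

By definition ⟨ρ²⟩ = ∫ ρ^2 |Ψ(ρ)|² 4πρ² dρ.
Using ∫₀^∞ ρⁿ e^(−αρ) dρ = n!/αⁿ⁺¹, the ratio of the moment integral to the normalization integral gives ⟨ρ²⟩ = 3·a_0^2.
With a_0 = 3.08, ⟨ρ^2⟩ = 28.46.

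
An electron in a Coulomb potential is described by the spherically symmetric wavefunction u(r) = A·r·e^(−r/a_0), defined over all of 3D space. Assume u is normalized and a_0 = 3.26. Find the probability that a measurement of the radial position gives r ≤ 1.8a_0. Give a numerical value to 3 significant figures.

With dV = 4πr²dr, the probability is ∫|u|² dV over r ≤ 1.8a_0.
A² is fixed by ∫₀^∞ 4πr²|u|² dr = 1, i.e. A² = (3·π·a_0^5)^(−1).
In terms of t = r/a_0 (A², 4π and the length scale all cancel between numerator and denominator), P = [∫_{0}^{1.8} t^4·e^(-2·t) dt] / [∫_{0}^{∞} t^4·e^(-2·t) dt].
Using ∫ t^4·e^(-2·t) dt = -(t^4/2 + t^3 + 3·t^2/2 + 3·t/2 + 3/4)·e^(-2·t), the numerator is ≈ 0.22017 and the denominator is 3/4.
This evaluates to P = 0.2936.

P ≈ 0.294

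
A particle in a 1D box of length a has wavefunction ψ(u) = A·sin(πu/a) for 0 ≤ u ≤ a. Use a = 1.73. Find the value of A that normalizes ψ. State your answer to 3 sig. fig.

A ≈ 1.08

The normalization condition is ∫|ψ|² du = 1 from 0 to a.
The integral (without the A² prefactor) comes out to a/2.
So A² = (a/2)^(−1).
Substituting a = 1.73 gives A² = 1.156, so A = 1.075.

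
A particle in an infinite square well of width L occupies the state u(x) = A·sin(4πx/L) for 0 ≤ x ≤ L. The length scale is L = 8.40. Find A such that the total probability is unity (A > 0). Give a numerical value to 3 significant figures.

A ≈ 0.488

The normalization condition is ∫|u|² dx = 1 from 0 to L.
With u = A·sin(4πx/L), the integral evaluates to A²·[L/2].
Substituting L = 8.40 gives A² = 0.2381, so A = 0.4880.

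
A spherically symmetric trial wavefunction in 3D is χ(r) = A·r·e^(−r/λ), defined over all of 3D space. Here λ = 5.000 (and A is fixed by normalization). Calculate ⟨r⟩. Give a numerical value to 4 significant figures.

By definition ⟨r⟩ = ∫ r |χ(r)|² 4πr² dr.
Evaluating both integrals, ⟨r⟩ = 5·λ/2.
With λ = 5.000, ⟨r⟩ = 12.500.

⟨r⟩ ≈ 12.50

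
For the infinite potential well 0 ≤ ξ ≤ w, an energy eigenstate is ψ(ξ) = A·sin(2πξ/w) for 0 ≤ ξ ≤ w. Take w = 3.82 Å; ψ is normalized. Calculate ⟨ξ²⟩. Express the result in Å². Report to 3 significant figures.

⟨ξ^2⟩ ≈ 4.68 Å^2

⟨ξ²⟩ = ∫ ξ^2 |ψ|² dξ over the full domain.
Using sin²θ = (1 − cos 2θ)/2, evaluating both integrals, ⟨ξ²⟩ = -w^2/(8·π^2) + w^2/3.
Putting w = 3.82 gives 4.679.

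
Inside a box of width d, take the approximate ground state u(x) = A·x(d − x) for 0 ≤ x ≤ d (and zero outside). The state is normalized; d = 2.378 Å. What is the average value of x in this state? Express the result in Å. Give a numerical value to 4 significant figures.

⟨x⟩ = ∫ x |u|² dx over the full domain.
Evaluating both integrals, ⟨x⟩ = d/2.
Putting d = 2.378 gives 1.1890.

⟨x⟩ ≈ 1.189 Å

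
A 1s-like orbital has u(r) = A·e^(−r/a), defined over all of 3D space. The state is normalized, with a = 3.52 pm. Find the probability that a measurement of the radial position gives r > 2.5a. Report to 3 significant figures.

Integrate the radial probability density 4πr²|u|² over r > 2.5a.
The full normalization integral is A²·[π·a^3] = 1, fixing A².
In terms of t = r/a (A², 4π and the length scale all cancel between numerator and denominator), P = [∫_{2.5}^{∞} t^2·e^(-2·t) dt] / [∫_{0}^{∞} t^2·e^(-2·t) dt].
With ∫ t^2·e^(-2·t) dt = -(2·t^2 + 2·t + 1)·e^(-2·t)/4 + C, the region integral is 37·e^(-5)/8 and the full one is 1/4.
The region integral divided by the full integral gives P = 0.1247.

P ≈ 0.125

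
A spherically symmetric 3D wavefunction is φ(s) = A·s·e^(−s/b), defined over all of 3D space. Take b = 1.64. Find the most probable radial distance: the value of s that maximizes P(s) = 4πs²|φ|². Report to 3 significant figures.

The maximum of P(s) = 4πs²|φ|² occurs where its derivative vanishes.
This gives s = 2·b.
With b = 1.64, the most probable radial distance is 3.280.

s ≈ 3.28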